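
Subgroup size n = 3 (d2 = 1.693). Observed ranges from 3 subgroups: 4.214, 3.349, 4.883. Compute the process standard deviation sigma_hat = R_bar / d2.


R_bar = (4.214 + 3.349 + 4.883) / 3
R_bar = 12.446 / 3 = 4.1486667
sigma_hat = R_bar / d2 = 4.1486667 / 1.693 = 2.4505

2.4505


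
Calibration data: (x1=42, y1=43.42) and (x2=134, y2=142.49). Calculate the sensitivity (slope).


slope = (y2 - y1) / (x2 - x1)
= (142.49 - 43.42) / (134 - 42)
= 99.0700 / 92
= 1.0768

1.0768


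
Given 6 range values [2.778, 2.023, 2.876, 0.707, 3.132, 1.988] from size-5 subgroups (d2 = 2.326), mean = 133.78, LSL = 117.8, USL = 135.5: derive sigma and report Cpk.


R_bar = (2.778 + 2.023 + 2.876 + 0.707 + 3.132 + 1.988) / 6 = 2.2506667
sigma = R_bar / d2 = 2.2506667 / 2.326 = 0.96761251
Cp = (USL - LSL)/(6*sigma) = (135.5 - 117.8)/(6*0.96761251) = 3.0487
Cpu = (135.5 - 133.78)/(3*0.96761251) = 0.5925
Cpl = (133.78 - 117.8)/(3*0.96761251) = 5.5050
Cpk = min(Cpu, Cpl) = 0.5925

0.5925


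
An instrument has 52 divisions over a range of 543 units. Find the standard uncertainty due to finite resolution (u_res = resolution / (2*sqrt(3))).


resolution = range / divisions
resolution = 543 / 52 = 10.442308
u_res = resolution / (2*sqrt(3))
u_res = 10.442308 / 3.4641016
u_res = 3.0144

3.0144


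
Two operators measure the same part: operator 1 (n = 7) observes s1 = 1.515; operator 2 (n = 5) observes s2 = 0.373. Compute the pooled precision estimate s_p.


s_p = sqrt(((n1-1)*s1^2 + (n2-1)*s2^2) / (n1+n2-2))
numerator = (7-1)*1.515^2 + (5-1)*0.373^2 = 13.77135 + 0.556516 = 14.327866
denominator = 7 + 5 - 2 = 10
s_p^2 = 14.327866 / 10 = 1.4327866
s_p = sqrt(1.4327866) = 1.1970

1.1970


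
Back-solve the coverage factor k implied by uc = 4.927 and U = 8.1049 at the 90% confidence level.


k = U / uc
k = 8.1049 / 4.927
k = 1.645

1.645


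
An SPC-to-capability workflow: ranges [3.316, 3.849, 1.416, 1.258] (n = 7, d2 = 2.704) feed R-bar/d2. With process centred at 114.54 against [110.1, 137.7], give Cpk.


R_bar = (3.316 + 3.849 + 1.416 + 1.258) / 4 = 2.45975
sigma = R_bar / d2 = 2.45975 / 2.704 = 0.90967086
Cp = (USL - LSL)/(6*sigma) = (137.7 - 110.1)/(6*0.90967086) = 5.0568
Cpu = (137.7 - 114.54)/(3*0.90967086) = 8.4866
Cpl = (114.54 - 110.1)/(3*0.90967086) = 1.6270
Cpk = min(Cpu, Cpl) = 1.6270

1.6270


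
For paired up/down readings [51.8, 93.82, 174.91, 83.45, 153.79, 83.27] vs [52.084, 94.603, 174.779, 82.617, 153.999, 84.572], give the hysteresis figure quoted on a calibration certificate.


|51.8 - 52.084| = 0.2840
|93.82 - 94.603| = 0.7830
|174.91 - 174.779| = 0.1310
|83.45 - 82.617| = 0.8330
|153.79 - 153.999| = 0.2090
|83.27 - 84.572| = 1.3020
hysteresis = max(diffs) = 1.3020

1.3020


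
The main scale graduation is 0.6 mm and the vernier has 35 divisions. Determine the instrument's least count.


LC = MSD / n_div
= 0.6 / 35
= 0.0171

0.0171


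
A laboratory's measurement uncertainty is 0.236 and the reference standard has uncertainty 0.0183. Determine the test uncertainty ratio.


TUR = u_lab / u_ref
= 0.236 / 0.0183
= 12.8962

12.8962


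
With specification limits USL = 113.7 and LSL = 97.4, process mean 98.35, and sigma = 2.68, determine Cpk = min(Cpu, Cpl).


Cpu = (USL - mean) / (3*sigma) = (113.7 - 98.35) / (3*2.68) = 1.9092
Cpl = (mean - LSL) / (3*sigma) = (98.35 - 97.4) / (3*2.68) = 0.1182
Cpk = min(Cpu, Cpl) = 0.1182

0.1182


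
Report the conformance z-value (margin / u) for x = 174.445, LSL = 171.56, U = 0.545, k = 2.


u = U / k = 0.545 / 2 = 0.2725
margin = |LSL - x| = |171.56 - 174.445| = 2.885
z = margin / u = 2.885 / 0.2725
z = 10.5872

10.5872


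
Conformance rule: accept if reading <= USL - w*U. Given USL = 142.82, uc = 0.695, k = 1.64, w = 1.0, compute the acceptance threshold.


U = k * uc = 1.64 * 0.695 = 1.1398
guard band g = w * U = 1.0 * 1.1398 = 1.1398
AL = USL - g = 142.82 - 1.1398
AL = 141.6802

141.6802


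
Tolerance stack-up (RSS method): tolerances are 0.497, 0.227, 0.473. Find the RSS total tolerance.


RSS = sqrt(0.497^2 + 0.227^2 + 0.473^2)
= sqrt(0.522267)
= 0.7227

0.7227


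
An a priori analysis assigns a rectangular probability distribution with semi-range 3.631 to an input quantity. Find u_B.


u_B = half_width / sqrt(3)
u_B = 3.631 / 1.7320508
u_B = 2.0964

2.0964


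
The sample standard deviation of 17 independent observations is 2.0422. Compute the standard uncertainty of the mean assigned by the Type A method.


u_A = s / sqrt(n)
u_A = 2.0422 / sqrt(17)
u_A = 2.0422 / 4.1231056
u_A = 0.4953

0.4953


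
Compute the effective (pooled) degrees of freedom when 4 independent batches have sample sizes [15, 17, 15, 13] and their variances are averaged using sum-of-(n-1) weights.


nu = sum_i (n_i - 1)
nu = ((15 - 1) + (17 - 1) + (15 - 1) + (13 - 1))
nu = 14 + 16 + 14 + 12
nu = 56

56


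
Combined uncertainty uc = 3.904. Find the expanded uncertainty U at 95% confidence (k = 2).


U = k * uc
U = 2 * 3.904
U = 7.8080

7.8080


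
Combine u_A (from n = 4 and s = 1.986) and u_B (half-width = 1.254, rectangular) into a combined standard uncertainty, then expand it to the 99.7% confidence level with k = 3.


u_A = s / sqrt(n) = 1.986 / sqrt(4) = 0.993
u_B = half_width / sqrt(3) = 1.254 / sqrt(3) = 0.72399724
uc = sqrt(u_A^2 + u_B^2) = sqrt(0.993^2 + 0.72399724^2) = 1.2289105
U = k * uc = 3 * 1.2289105
U = 3.6867

3.6867


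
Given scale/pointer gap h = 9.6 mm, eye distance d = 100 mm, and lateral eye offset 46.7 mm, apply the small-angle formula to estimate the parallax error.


error = h * offset / d
= 9.6 * 46.7 / 100
= 4.4832

4.4832


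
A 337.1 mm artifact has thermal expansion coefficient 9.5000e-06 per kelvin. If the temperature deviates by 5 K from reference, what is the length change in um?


dL = L * alpha * dT
= 337.1 * 9.5000e-06 * 5
= 0.0160123 mm
dL_um = 0.0160123 * 1000 = 16.0123 um

16.0123


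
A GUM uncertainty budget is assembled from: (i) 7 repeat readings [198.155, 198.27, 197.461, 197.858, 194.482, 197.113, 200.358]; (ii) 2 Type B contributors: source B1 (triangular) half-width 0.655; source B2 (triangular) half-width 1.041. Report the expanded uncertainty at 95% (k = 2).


mean = (198.155 + 198.27 + 197.461 + 197.858 + 194.482 + 197.113 + 200.358) / 7 = 197.671
s = sqrt(sum((x - mean)^2)/(n-1)) = 1.7499133
u_A = s / sqrt(n) = 1.7499133 / sqrt(7) = 0.66140506
u_B1 = 0.655 / sqrt(6) = 0.26740263
u_B2 = 1.041 / sqrt(6) = 0.42498647
uc = sqrt(0.66140506^2 + 0.26740263^2 + 0.42498647^2) = 0.83040612
U = k * uc = 2 * 0.83040612
U = 1.6608

1.6608


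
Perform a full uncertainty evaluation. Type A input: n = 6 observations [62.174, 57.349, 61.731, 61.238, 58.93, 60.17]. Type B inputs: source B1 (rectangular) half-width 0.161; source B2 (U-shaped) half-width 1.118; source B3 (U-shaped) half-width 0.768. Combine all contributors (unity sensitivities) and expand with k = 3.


mean = (62.174 + 57.349 + 61.731 + 61.238 + 58.93 + 60.17) / 6 = 60.26533333
s = sqrt(sum((x - mean)^2)/(n-1)) = 1.8457774
u_A = s / sqrt(n) = 1.8457774 / sqrt(6) = 0.75353547
u_B1 = 0.161 / sqrt(3) = 0.092953393
u_B2 = 1.118 / sqrt(2) = 0.79054538
u_B3 = 0.768 / sqrt(2) = 0.54305801
uc = sqrt(0.75353547^2 + 0.092953393^2 + 0.79054538^2 + 0.54305801^2) = 1.2232457
U = k * uc = 3 * 1.2232457
U = 3.6697

3.6697


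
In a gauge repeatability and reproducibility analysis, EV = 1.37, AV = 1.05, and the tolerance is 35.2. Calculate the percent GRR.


GRR = sqrt(EV^2 + AV^2) = sqrt(1.37^2 + 1.05^2) = 1.7260939
%GRR = GRR / tol * 100 = 1.7260939 / 35.2 * 100
%GRR = 4.9037

4.9037


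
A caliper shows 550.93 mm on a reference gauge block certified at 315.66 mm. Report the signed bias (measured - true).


Systematic error = measured - true
= 550.93 - 315.66
= 235.2700

235.2700


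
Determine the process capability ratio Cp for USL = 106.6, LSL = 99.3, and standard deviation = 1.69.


Cp = (USL - LSL) / (6 * sigma)
= (106.6 - 99.3) / (6 * 1.69)
= 7.3000 / 10.1400
= 0.7199

0.7199


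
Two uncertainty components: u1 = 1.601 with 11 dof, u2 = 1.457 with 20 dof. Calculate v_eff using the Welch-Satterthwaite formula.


uc = sqrt(u1^2 + u2^2) = sqrt(1.601^2 + 1.457^2) = 2.1647286
v_eff = uc^4 / (u1^4/v1 + u2^4/v2)
= 2.1647286^4 / (1.601^4/11 + 1.457^4/20)
= 21.959064 / 0.82259706
v_eff = 26.6948

26.6948


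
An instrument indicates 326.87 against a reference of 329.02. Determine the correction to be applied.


Correction = standard - reading
= 329.02 - 326.87
= 2.1500

2.1500


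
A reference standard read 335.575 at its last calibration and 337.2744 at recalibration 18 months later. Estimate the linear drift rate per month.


rate = (v2 - v1) / months
= (337.2744 - 335.575) / 18
= 1.6994 / 18
= 0.0944

0.0944


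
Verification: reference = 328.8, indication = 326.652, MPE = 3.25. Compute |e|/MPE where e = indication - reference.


e = indication - reference = 326.652 - 328.8 = -2.1480
|e| = 2.1480
ratio = |e| / MPE = 2.1480 / 3.25
ratio = 0.6609

0.6609


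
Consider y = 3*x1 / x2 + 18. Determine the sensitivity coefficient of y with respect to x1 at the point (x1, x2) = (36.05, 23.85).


y = 3*x1 / x2 + 18
dy/dx1 = 3/x2
Evaluate at x2 = 23.85: c1 = 3 / 23.85
c1 = 0.1258

0.1258


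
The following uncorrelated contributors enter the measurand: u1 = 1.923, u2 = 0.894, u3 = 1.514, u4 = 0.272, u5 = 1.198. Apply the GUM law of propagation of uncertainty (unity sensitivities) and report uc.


uc = sqrt(1.923^2 + 0.894^2 + 1.514^2 + 0.272^2 + 1.198^2)
uc = sqrt(8.298549)
uc = 2.8807

2.8807


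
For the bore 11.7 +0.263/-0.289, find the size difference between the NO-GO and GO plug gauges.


GO = nominal - lower_tol (smallest hole = maximum material condition)
GO = 11.7 - 0.289 = 11.411
NO-GO = nominal + upper_tol (largest hole = least material condition)
NO-GO = 11.7 + 0.263 = 11.963
spread = NO-GO - GO = 11.963 - 11.411 = 0.5520

0.5520


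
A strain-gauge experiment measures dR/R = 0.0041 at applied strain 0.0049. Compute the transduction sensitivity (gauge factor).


GF = (dR/R) / epsilon
= 0.0041 / 0.0049
= 0.8367

0.8367


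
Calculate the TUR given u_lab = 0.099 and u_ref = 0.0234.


TUR = u_lab / u_ref
= 0.099 / 0.0234
= 4.2308

4.2308


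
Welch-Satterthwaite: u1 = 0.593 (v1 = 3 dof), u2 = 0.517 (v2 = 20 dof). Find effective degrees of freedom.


uc = sqrt(u1^2 + u2^2) = sqrt(0.593^2 + 0.517^2) = 0.78672613
v_eff = uc^4 / (u1^4/v1 + u2^4/v2)
= 0.78672613^4 / (0.593^4/3 + 0.517^4/20)
= 0.38308425 / 0.044791177
v_eff = 8.5527

8.5527


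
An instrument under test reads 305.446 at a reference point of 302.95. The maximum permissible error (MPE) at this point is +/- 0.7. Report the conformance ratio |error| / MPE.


e = indication - reference = 305.446 - 302.95 = 2.4960
|e| = 2.4960
ratio = |e| / MPE = 2.4960 / 0.7
ratio = 3.5657

3.5657


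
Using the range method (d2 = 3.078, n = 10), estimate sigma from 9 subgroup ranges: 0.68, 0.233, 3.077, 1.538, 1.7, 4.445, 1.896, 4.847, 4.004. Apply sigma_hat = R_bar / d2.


R_bar = (0.68 + 0.233 + 3.077 + 1.538 + 1.7 + 4.445 + 1.896 + 4.847 + 4.004) / 9
R_bar = 22.42 / 9 = 2.4911111
sigma_hat = R_bar / d2 = 2.4911111 / 3.078 = 0.8093

0.8093


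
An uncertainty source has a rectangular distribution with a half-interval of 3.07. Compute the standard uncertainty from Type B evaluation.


u_B = half_width / sqrt(3)
u_B = 3.07 / 1.7320508
u_B = 1.7725

1.7725


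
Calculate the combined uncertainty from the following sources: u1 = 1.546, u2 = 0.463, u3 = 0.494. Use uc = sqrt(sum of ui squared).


uc = sqrt(1.546^2 + 0.463^2 + 0.494^2)
uc = sqrt(2.848521)
uc = 1.6878

1.6878


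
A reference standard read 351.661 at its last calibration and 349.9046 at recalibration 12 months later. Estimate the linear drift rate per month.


rate = (v2 - v1) / months
= (349.9046 - 351.661) / 12
= -1.7564 / 12
= -0.1464

-0.1464


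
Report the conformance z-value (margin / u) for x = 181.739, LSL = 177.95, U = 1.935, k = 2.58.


u = U / k = 1.935 / 2.58 = 0.75
margin = |LSL - x| = |177.95 - 181.739| = 3.789
z = margin / u = 3.789 / 0.75
z = 5.0520

5.0520


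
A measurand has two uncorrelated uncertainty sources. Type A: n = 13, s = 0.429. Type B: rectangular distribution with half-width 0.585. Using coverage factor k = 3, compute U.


u_A = s / sqrt(n) = 0.429 / sqrt(13) = 0.11898319
u_B = half_width / sqrt(3) = 0.585 / sqrt(3) = 0.33774991
uc = sqrt(u_A^2 + u_B^2) = sqrt(0.11898319^2 + 0.33774991^2) = 0.35809496
U = k * uc = 3 * 0.35809496
U = 1.0743

1.0743


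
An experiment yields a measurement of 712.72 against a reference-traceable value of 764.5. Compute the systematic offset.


Systematic error = measured - true
= 712.72 - 764.5
= -51.7800

-51.7800


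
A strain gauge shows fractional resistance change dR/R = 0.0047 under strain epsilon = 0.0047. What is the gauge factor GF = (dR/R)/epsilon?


GF = (dR/R) / epsilon
= 0.0047 / 0.0047
= 1.0000

1.0000


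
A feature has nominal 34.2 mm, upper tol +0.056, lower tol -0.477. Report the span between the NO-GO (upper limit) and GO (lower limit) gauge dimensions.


GO = nominal - lower_tol (smallest hole = maximum material condition)
GO = 34.2 - 0.477 = 33.723
NO-GO = nominal + upper_tol (largest hole = least material condition)
NO-GO = 34.2 + 0.056 = 34.256
spread = NO-GO - GO = 34.256 - 33.723 = 0.5330

0.5330


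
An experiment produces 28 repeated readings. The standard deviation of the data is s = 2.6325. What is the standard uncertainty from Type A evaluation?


u_A = s / sqrt(n)
u_A = 2.6325 / sqrt(28)
u_A = 2.6325 / 5.2915026
u_A = 0.4975

0.4975


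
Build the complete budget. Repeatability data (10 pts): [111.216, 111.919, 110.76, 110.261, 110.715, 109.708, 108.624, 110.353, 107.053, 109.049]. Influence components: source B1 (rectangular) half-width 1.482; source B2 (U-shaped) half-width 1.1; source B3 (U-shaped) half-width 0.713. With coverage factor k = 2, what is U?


mean = (111.216 + 111.919 + 110.76 + 110.261 + 110.715 + 109.708 + 108.624 + 110.353 + 107.053 + 109.049) / 10 = 109.9658
s = sqrt(sum((x - mean)^2)/(n-1)) = 1.4141714
u_A = s / sqrt(n) = 1.4141714 / sqrt(10) = 0.44720026
u_B1 = 1.482 / sqrt(3) = 0.8556331
u_B2 = 1.1 / sqrt(2) = 0.77781746
u_B3 = 0.713 / sqrt(2) = 0.50416713
uc = sqrt(0.44720026^2 + 0.8556331^2 + 0.77781746^2 + 0.50416713^2) = 1.3383873
U = k * uc = 2 * 1.3383873
U = 2.6768

2.6768


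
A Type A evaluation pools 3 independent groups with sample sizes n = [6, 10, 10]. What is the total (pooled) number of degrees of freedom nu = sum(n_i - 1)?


nu = sum_i (n_i - 1)
nu = ((6 - 1) + (10 - 1) + (10 - 1))
nu = 5 + 9 + 9
nu = 23

23


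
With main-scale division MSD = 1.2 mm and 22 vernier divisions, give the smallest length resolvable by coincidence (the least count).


LC = MSD / n_div
= 1.2 / 22
= 0.0545

0.0545


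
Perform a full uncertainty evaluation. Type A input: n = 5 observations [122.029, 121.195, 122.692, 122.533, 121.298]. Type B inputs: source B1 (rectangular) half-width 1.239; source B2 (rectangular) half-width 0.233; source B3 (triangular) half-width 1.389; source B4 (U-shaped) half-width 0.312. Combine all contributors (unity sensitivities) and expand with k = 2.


mean = (122.029 + 121.195 + 122.692 + 122.533 + 121.298) / 5 = 121.9494
s = sqrt(sum((x - mean)^2)/(n-1)) = 0.68771746
u_A = s / sqrt(n) = 0.68771746 / sqrt(5) = 0.3075566
u_B1 = 1.239 / sqrt(3) = 0.71533698
u_B2 = 0.233 / sqrt(3) = 0.13452261
u_B3 = 1.389 / sqrt(6) = 0.56705688
u_B4 = 0.312 / sqrt(2) = 0.22061732
uc = sqrt(0.3075566^2 + 0.71533698^2 + 0.13452261^2 + 0.56705688^2 + 0.22061732^2) = 0.99730632
U = k * uc = 2 * 0.99730632
U = 1.9946

1.9946


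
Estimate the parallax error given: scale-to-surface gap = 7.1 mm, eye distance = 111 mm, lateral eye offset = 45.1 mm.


error = h * offset / d
= 7.1 * 45.1 / 111
= 2.8848

2.8848


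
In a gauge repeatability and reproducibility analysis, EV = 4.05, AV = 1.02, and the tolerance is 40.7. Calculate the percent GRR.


GRR = sqrt(EV^2 + AV^2) = sqrt(4.05^2 + 1.02^2) = 4.1764698
%GRR = GRR / tol * 100 = 4.1764698 / 40.7 * 100
%GRR = 10.2616

10.2616


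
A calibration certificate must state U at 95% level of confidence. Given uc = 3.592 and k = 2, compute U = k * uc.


U = k * uc
U = 2 * 3.592
U = 7.1840

7.1840


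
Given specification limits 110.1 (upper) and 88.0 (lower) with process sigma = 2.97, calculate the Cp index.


Cp = (USL - LSL) / (6 * sigma)
= (110.1 - 88.0) / (6 * 2.97)
= 22.1000 / 17.8200
= 1.2402

1.2402


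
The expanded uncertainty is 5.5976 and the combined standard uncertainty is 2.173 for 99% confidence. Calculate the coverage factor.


k = U / uc
k = 5.5976 / 2.173
k = 2.576

2.576


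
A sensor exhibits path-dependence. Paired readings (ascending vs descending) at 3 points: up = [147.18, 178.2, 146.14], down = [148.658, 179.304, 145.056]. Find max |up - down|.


|147.18 - 148.658| = 1.4780
|178.2 - 179.304| = 1.1040
|146.14 - 145.056| = 1.0840
hysteresis = max(diffs) = 1.4780

1.4780


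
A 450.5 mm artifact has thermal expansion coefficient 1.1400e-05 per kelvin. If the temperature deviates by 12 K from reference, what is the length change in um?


dL = L * alpha * dT
= 450.5 * 1.1400e-05 * 12
= 0.0616284 mm
dL_um = 0.0616284 * 1000 = 61.6284 um

61.6284


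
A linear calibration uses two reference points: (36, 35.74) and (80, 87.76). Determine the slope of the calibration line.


slope = (y2 - y1) / (x2 - x1)
= (87.76 - 35.74) / (80 - 36)
= 52.0200 / 44
= 1.1823

1.1823


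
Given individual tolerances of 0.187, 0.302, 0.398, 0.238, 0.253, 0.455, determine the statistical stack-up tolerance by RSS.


RSS = sqrt(0.187^2 + 0.302^2 + 0.398^2 + 0.238^2 + 0.253^2 + 0.455^2)
= sqrt(0.612255)
= 0.7825

0.7825


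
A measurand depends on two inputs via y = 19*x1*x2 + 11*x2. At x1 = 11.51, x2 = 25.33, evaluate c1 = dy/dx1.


y = 19*x1*x2 + 11*x2
dy/dx1 = 19*x2
Evaluate at x2 = 25.33: c1 = 19 * 25.33
c1 = 481.2700

481.2700


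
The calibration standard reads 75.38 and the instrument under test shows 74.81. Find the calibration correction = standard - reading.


Correction = standard - reading
= 75.38 - 74.81
= 0.5700

0.5700


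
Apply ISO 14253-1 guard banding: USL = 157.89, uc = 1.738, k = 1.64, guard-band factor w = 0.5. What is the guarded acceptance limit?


U = k * uc = 1.64 * 1.738 = 2.85032
guard band g = w * U = 0.5 * 2.85032 = 1.42516
AL = USL - g = 157.89 - 1.42516
AL = 156.4648

156.4648


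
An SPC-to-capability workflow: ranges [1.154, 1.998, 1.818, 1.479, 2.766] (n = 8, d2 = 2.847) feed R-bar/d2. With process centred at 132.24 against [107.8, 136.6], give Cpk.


R_bar = (1.154 + 1.998 + 1.818 + 1.479 + 2.766) / 5 = 1.843
sigma = R_bar / d2 = 1.843 / 2.847 = 0.64734809
Cp = (USL - LSL)/(6*sigma) = (136.6 - 107.8)/(6*0.64734809) = 7.4149
Cpu = (136.6 - 132.24)/(3*0.64734809) = 2.2451
Cpl = (132.24 - 107.8)/(3*0.64734809) = 12.5847
Cpk = min(Cpu, Cpl) = 2.2451

2.2451


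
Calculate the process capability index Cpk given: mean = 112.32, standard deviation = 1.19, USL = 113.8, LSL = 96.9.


Cpu = (USL - mean) / (3*sigma) = (113.8 - 112.32) / (3*1.19) = 0.4146
Cpl = (mean - LSL) / (3*sigma) = (112.32 - 96.9) / (3*1.19) = 4.3193
Cpk = min(Cpu, Cpl) = 0.4146

0.4146


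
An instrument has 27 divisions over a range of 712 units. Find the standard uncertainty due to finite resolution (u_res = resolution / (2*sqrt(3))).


resolution = range / divisions
resolution = 712 / 27 = 26.37037
u_res = resolution / (2*sqrt(3))
u_res = 26.37037 / 3.4641016
u_res = 7.6125

7.6125


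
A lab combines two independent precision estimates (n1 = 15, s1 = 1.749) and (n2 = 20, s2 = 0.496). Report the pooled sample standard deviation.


s_p = sqrt(((n1-1)*s1^2 + (n2-1)*s2^2) / (n1+n2-2))
numerator = (15-1)*1.749^2 + (20-1)*0.496^2 = 42.826014 + 4.674304 = 47.500318
denominator = 15 + 20 - 2 = 33
s_p^2 = 47.500318 / 33 = 1.4394036
s_p = sqrt(1.4394036) = 1.1998

1.1998


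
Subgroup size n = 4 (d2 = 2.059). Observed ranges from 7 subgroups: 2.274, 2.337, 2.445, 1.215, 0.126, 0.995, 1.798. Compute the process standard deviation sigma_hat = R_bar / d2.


R_bar = (2.274 + 2.337 + 2.445 + 1.215 + 0.126 + 0.995 + 1.798) / 7
R_bar = 11.19 / 7 = 1.5985714
sigma_hat = R_bar / d2 = 1.5985714 / 2.059 = 0.7764

0.7764


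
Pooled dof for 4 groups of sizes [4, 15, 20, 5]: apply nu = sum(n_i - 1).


nu = sum_i (n_i - 1)
nu = ((4 - 1) + (15 - 1) + (20 - 1) + (5 - 1))
nu = 3 + 14 + 19 + 4
nu = 40

40


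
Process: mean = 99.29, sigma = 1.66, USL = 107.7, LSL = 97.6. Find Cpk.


Cpu = (USL - mean) / (3*sigma) = (107.7 - 99.29) / (3*1.66) = 1.6888
Cpl = (mean - LSL) / (3*sigma) = (99.29 - 97.6) / (3*1.66) = 0.3394
Cpk = min(Cpu, Cpl) = 0.3394

0.3394


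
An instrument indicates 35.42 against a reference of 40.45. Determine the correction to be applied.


Correction = standard - reading
= 40.45 - 35.42
= 5.0300

5.0300


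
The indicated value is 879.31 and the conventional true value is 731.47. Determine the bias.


Systematic error = measured - true
= 879.31 - 731.47
= 147.8400

147.8400


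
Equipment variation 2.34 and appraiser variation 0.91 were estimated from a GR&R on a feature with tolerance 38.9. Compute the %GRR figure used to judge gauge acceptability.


GRR = sqrt(EV^2 + AV^2) = sqrt(2.34^2 + 0.91^2) = 2.510717
%GRR = GRR / tol * 100 = 2.510717 / 38.9 * 100
%GRR = 6.4543

6.4543


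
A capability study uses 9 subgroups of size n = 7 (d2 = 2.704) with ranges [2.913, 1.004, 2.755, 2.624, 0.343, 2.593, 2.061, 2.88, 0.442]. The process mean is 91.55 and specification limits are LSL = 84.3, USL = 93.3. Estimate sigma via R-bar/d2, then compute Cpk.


R_bar = (2.913 + 1.004 + 2.755 + 2.624 + 0.343 + 2.593 + 2.061 + 2.88 + 0.442) / 9 = 1.9572222
sigma = R_bar / d2 = 1.9572222 / 2.704 = 0.72382478
Cp = (USL - LSL)/(6*sigma) = (93.3 - 84.3)/(6*0.72382478) = 2.0723
Cpu = (93.3 - 91.55)/(3*0.72382478) = 0.8059
Cpl = (91.55 - 84.3)/(3*0.72382478) = 3.3387
Cpk = min(Cpu, Cpl) = 0.8059

0.8059


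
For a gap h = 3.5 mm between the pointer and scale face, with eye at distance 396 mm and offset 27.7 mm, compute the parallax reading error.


error = h * offset / d
= 3.5 * 27.7 / 396
= 0.2448

0.2448


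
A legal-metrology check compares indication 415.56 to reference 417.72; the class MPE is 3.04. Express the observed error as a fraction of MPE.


e = indication - reference = 415.56 - 417.72 = -2.1600
|e| = 2.1600
ratio = |e| / MPE = 2.1600 / 3.04
ratio = 0.7105

0.7105


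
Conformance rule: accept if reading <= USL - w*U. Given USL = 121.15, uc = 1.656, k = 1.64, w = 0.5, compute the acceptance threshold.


U = k * uc = 1.64 * 1.656 = 2.71584
guard band g = w * U = 0.5 * 2.71584 = 1.35792
AL = USL - g = 121.15 - 1.35792
AL = 119.7921

119.7921


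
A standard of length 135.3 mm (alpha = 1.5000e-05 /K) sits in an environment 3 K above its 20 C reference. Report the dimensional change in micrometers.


dL = L * alpha * dT
= 135.3 * 1.5000e-05 * 3
= 0.0060885 mm
dL_um = 0.0060885 * 1000 = 6.0885 um

6.0885


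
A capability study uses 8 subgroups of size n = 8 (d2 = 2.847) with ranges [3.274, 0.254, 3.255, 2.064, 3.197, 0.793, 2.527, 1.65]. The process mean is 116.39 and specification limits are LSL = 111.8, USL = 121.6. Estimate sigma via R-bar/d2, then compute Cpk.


R_bar = (3.274 + 0.254 + 3.255 + 2.064 + 3.197 + 0.793 + 2.527 + 1.65) / 8 = 2.12675
sigma = R_bar / d2 = 2.12675 / 2.847 = 0.7470144
Cp = (USL - LSL)/(6*sigma) = (121.6 - 111.8)/(6*0.7470144) = 2.1865
Cpu = (121.6 - 116.39)/(3*0.7470144) = 2.3248
Cpl = (116.39 - 111.8)/(3*0.7470144) = 2.0482
Cpk = min(Cpu, Cpl) = 2.0482

2.0482


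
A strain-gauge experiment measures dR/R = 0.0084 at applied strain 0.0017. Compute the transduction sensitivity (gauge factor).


GF = (dR/R) / epsilon
= 0.0084 / 0.0017
= 4.9412

4.9412


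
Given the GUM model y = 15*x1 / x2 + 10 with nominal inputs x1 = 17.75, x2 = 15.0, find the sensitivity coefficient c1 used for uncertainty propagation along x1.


y = 15*x1 / x2 + 10
dy/dx1 = 15/x2
Evaluate at x2 = 15.0: c1 = 15 / 15.0
c1 = 1.0000

1.0000


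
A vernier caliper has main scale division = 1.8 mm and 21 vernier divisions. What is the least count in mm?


LC = MSD / n_div
= 1.8 / 21
= 0.0857

0.0857


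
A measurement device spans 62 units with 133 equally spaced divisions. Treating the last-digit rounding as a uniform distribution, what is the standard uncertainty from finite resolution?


resolution = range / divisions
resolution = 62 / 133 = 0.46616541
u_res = resolution / (2*sqrt(3))
u_res = 0.46616541 / 3.4641016
u_res = 0.1346

0.1346


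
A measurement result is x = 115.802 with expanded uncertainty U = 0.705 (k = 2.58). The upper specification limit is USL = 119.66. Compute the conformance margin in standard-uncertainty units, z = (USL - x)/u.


u = U / k = 0.705 / 2.58 = 0.27325581
margin = |USL - x| = |119.66 - 115.802| = 3.858
z = margin / u = 3.858 / 0.27325581
z = 14.1186

14.1186


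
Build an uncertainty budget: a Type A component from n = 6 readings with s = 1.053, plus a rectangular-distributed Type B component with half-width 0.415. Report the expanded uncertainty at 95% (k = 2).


u_A = s / sqrt(n) = 1.053 / sqrt(6) = 0.42988545
u_B = half_width / sqrt(3) = 0.415 / sqrt(3) = 0.23960036
uc = sqrt(u_A^2 + u_B^2) = sqrt(0.42988545^2 + 0.23960036^2) = 0.49214818
U = k * uc = 2 * 0.49214818
U = 0.9843

0.9843


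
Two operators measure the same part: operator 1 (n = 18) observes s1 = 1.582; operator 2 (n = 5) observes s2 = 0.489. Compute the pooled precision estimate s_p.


s_p = sqrt(((n1-1)*s1^2 + (n2-1)*s2^2) / (n1+n2-2))
numerator = (18-1)*1.582^2 + (5-1)*0.489^2 = 42.546308 + 0.956484 = 43.502792
denominator = 18 + 5 - 2 = 21
s_p^2 = 43.502792 / 21 = 2.0715615
s_p = sqrt(2.0715615) = 1.4393

1.4393


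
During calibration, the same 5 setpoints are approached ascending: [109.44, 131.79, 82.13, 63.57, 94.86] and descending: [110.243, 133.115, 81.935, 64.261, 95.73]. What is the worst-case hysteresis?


|109.44 - 110.243| = 0.8030
|131.79 - 133.115| = 1.3250
|82.13 - 81.935| = 0.1950
|63.57 - 64.261| = 0.6910
|94.86 - 95.73| = 0.8700
hysteresis = max(diffs) = 1.3250

1.3250


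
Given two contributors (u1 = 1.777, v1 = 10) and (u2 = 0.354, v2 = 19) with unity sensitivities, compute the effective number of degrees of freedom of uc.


uc = sqrt(u1^2 + u2^2) = sqrt(1.777^2 + 0.354^2) = 1.8119175
v_eff = uc^4 / (u1^4/v1 + u2^4/v2)
= 1.8119175^4 / (1.777^4/10 + 0.354^4/19)
= 10.778385 / 0.99795178
v_eff = 10.8005

10.8005


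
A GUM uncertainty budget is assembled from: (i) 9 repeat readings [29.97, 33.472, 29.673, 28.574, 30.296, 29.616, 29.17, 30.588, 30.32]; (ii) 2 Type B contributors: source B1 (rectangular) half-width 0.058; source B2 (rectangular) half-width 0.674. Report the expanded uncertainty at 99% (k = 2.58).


mean = (29.97 + 33.472 + 29.673 + 28.574 + 30.296 + 29.616 + 29.17 + 30.588 + 30.32) / 9 = 30.18655556
s = sqrt(sum((x - mean)^2)/(n-1)) = 1.3808955
u_A = s / sqrt(n) = 1.3808955 / sqrt(9) = 0.4602985
u_B1 = 0.058 / sqrt(3) = 0.033486316
u_B2 = 0.674 / sqrt(3) = 0.38913408
uc = sqrt(0.4602985^2 + 0.033486316^2 + 0.38913408^2) = 0.60367324
U = k * uc = 2.58 * 0.60367324
U = 1.5575

1.5575


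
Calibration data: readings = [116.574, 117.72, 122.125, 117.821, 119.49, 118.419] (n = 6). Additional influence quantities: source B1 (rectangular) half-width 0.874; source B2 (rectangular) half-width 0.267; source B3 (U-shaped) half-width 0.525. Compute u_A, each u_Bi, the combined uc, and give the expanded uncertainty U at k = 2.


mean = (116.574 + 117.72 + 122.125 + 117.821 + 119.49 + 118.419) / 6 = 118.6915
s = sqrt(sum((x - mean)^2)/(n-1)) = 1.9331927
u_A = s / sqrt(n) = 1.9331927 / sqrt(6) = 0.78922261
u_B1 = 0.874 / sqrt(3) = 0.50460414
u_B2 = 0.267 / sqrt(3) = 0.15415252
u_B3 = 0.525 / sqrt(2) = 0.37123106
uc = sqrt(0.78922261^2 + 0.50460414^2 + 0.15415252^2 + 0.37123106^2) = 1.0193494
U = k * uc = 2 * 1.0193494
U = 2.0387

2.0387


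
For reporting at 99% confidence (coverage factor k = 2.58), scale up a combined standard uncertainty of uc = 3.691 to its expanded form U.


U = k * uc
U = 2.58 * 3.691
U = 9.5228

9.5228


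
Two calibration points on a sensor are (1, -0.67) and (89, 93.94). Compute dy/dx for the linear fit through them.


slope = (y2 - y1) / (x2 - x1)
= (93.94 - -0.67) / (89 - 1)
= 94.6100 / 88
= 1.0751

1.0751


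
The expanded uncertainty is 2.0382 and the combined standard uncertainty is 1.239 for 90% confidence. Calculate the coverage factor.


k = U / uc
k = 2.0382 / 1.239
k = 1.645

1.645


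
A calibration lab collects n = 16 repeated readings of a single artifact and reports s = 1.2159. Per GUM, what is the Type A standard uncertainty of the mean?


u_A = s / sqrt(n)
u_A = 1.2159 / sqrt(16)
u_A = 1.2159 / 4
u_A = 0.3040

0.3040


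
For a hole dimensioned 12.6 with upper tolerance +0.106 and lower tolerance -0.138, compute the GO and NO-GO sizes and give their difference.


GO = nominal - lower_tol (smallest hole = maximum material condition)
GO = 12.6 - 0.138 = 12.462
NO-GO = nominal + upper_tol (largest hole = least material condition)
NO-GO = 12.6 + 0.106 = 12.706
spread = NO-GO - GO = 12.706 - 12.462 = 0.2440

0.2440


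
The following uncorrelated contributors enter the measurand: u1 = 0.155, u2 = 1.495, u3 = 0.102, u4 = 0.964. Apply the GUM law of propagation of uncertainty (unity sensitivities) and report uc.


uc = sqrt(0.155^2 + 1.495^2 + 0.102^2 + 0.964^2)
uc = sqrt(3.19875)
uc = 1.7885

1.7885


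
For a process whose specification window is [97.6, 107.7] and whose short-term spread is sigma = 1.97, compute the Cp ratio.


Cp = (USL - LSL) / (6 * sigma)
= (107.7 - 97.6) / (6 * 1.97)
= 10.1000 / 11.8200
= 0.8545

0.8545


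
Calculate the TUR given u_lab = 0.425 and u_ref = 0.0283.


TUR = u_lab / u_ref
= 0.425 / 0.0283
= 15.0177

15.0177


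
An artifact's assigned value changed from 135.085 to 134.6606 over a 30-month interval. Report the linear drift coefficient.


rate = (v2 - v1) / months
= (134.6606 - 135.085) / 30
= -0.4244 / 30
= -0.0141

-0.0141


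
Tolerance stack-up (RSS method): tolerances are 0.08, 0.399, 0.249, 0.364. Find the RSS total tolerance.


RSS = sqrt(0.08^2 + 0.399^2 + 0.249^2 + 0.364^2)
= sqrt(0.360098)
= 0.6001

0.6001


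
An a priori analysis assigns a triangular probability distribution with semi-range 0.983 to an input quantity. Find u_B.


u_B = half_width / sqrt(6)
u_B = 0.983 / 2.4494897
u_B = 0.4013

0.4013


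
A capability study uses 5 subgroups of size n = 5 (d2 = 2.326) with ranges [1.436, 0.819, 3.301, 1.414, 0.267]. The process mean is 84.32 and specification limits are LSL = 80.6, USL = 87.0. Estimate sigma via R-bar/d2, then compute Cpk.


R_bar = (1.436 + 0.819 + 3.301 + 1.414 + 0.267) / 5 = 1.4474
sigma = R_bar / d2 = 1.4474 / 2.326 = 0.62226999
Cp = (USL - LSL)/(6*sigma) = (87.0 - 80.6)/(6*0.62226999) = 1.7142
Cpu = (87.0 - 84.32)/(3*0.62226999) = 1.4356
Cpl = (84.32 - 80.6)/(3*0.62226999) = 1.9927
Cpk = min(Cpu, Cpl) = 1.4356

1.4356


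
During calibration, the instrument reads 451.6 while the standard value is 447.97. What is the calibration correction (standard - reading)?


Correction = standard - reading
= 447.97 - 451.6
= -3.6300

-3.6300


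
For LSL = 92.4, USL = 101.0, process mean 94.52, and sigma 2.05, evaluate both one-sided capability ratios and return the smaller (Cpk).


Cpu = (USL - mean) / (3*sigma) = (101.0 - 94.52) / (3*2.05) = 1.0537
Cpl = (mean - LSL) / (3*sigma) = (94.52 - 92.4) / (3*2.05) = 0.3447
Cpk = min(Cpu, Cpl) = 0.3447

0.3447


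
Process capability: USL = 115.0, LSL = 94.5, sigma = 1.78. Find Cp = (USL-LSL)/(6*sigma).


Cp = (USL - LSL) / (6 * sigma)
= (115.0 - 94.5) / (6 * 1.78)
= 20.5000 / 10.6800
= 1.9195

1.9195


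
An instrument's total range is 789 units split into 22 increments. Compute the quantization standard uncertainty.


resolution = range / divisions
resolution = 789 / 22 = 35.863636
u_res = resolution / (2*sqrt(3))
u_res = 35.863636 / 3.4641016
u_res = 10.3529

10.3529


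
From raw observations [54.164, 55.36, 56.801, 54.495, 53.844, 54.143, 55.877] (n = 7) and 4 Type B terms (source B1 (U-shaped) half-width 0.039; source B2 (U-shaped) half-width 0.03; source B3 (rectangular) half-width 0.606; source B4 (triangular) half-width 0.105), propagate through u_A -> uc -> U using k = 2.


mean = (54.164 + 55.36 + 56.801 + 54.495 + 53.844 + 54.143 + 55.877) / 7 = 54.95485714
s = sqrt(sum((x - mean)^2)/(n-1)) = 1.0918464
u_A = s / sqrt(n) = 1.0918464 / sqrt(7) = 0.41267915
u_B1 = 0.039 / sqrt(2) = 0.027577164
u_B2 = 0.03 / sqrt(2) = 0.021213203
u_B3 = 0.606 / sqrt(3) = 0.34987426
u_B4 = 0.105 / sqrt(6) = 0.04286607
uc = sqrt(0.41267915^2 + 0.027577164^2 + 0.021213203^2 + 0.34987426^2 + 0.04286607^2) = 0.54384196
U = k * uc = 2 * 0.54384196
U = 1.0877

1.0877


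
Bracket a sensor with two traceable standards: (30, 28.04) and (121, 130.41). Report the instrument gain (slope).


slope = (y2 - y1) / (x2 - x1)
= (130.41 - 28.04) / (121 - 30)
= 102.3700 / 91
= 1.1249

1.1249


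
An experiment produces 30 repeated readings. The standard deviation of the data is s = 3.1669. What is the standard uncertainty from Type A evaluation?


u_A = s / sqrt(n)
u_A = 3.1669 / sqrt(30)
u_A = 3.1669 / 5.4772256
u_A = 0.5782

0.5782


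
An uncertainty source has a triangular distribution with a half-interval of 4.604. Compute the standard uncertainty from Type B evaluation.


u_B = half_width / sqrt(6)
u_B = 4.604 / 2.4494897
u_B = 1.8796

1.8796


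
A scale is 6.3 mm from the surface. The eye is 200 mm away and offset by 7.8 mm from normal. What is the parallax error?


error = h * offset / d
= 6.3 * 7.8 / 200
= 0.2457

0.2457


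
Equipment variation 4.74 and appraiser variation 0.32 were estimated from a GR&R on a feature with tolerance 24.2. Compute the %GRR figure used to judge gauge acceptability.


GRR = sqrt(EV^2 + AV^2) = sqrt(4.74^2 + 0.32^2) = 4.7507894
%GRR = GRR / tol * 100 = 4.7507894 / 24.2 * 100
%GRR = 19.6314

19.6314


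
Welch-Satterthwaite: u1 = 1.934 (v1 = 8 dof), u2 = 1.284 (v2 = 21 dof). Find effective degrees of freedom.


uc = sqrt(u1^2 + u2^2) = sqrt(1.934^2 + 1.284^2) = 2.3214246
v_eff = uc^4 / (u1^4/v1 + u2^4/v2)
= 2.3214246^4 / (1.934^4/8 + 1.284^4/21)
= 29.041452 / 1.8782146
v_eff = 15.4623

15.4623


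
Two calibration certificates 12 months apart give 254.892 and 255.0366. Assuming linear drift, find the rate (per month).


rate = (v2 - v1) / months
= (255.0366 - 254.892) / 12
= 0.1446 / 12
= 0.0120

0.0120


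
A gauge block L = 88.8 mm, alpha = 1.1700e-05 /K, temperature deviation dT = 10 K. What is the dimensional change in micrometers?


dL = L * alpha * dT
= 88.8 * 1.1700e-05 * 10
= 0.0103896 mm
dL_um = 0.0103896 * 1000 = 10.3896 um

10.3896


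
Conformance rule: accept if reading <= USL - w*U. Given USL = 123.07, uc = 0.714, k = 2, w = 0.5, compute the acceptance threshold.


U = k * uc = 2 * 0.714 = 1.428
guard band g = w * U = 0.5 * 1.428 = 0.714
AL = USL - g = 123.07 - 0.714
AL = 122.3560

122.3560


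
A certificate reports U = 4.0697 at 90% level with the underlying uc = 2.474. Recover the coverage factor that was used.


k = U / uc
k = 4.0697 / 2.474
k = 1.645

1.645


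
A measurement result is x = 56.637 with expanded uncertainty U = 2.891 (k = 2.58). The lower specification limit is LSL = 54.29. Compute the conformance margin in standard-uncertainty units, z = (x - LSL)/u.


u = U / k = 2.891 / 2.58 = 1.1205426
margin = |LSL - x| = |54.29 - 56.637| = 2.347
z = margin / u = 2.347 / 1.1205426
z = 2.0945

2.0945


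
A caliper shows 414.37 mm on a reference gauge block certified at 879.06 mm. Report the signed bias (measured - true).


Systematic error = measured - true
= 414.37 - 879.06
= -464.6900

-464.6900


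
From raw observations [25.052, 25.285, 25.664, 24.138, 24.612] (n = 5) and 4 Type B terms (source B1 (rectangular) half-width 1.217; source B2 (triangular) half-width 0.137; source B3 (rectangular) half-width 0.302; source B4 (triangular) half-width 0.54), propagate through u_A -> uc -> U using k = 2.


mean = (25.052 + 25.285 + 25.664 + 24.138 + 24.612) / 5 = 24.9502
s = sqrt(sum((x - mean)^2)/(n-1)) = 0.59287705
u_A = s / sqrt(n) = 0.59287705 / sqrt(5) = 0.26514268
u_B1 = 1.217 / sqrt(3) = 0.70263528
u_B2 = 0.137 / sqrt(6) = 0.055930016
u_B3 = 0.302 / sqrt(3) = 0.17435978
u_B4 = 0.54 / sqrt(6) = 0.22045408
uc = sqrt(0.26514268^2 + 0.70263528^2 + 0.055930016^2 + 0.17435978^2 + 0.22045408^2) = 0.80381993
U = k * uc = 2 * 0.80381993
U = 1.6076

1.6076


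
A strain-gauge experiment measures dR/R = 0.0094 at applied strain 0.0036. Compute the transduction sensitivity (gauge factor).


GF = (dR/R) / epsilon
= 0.0094 / 0.0036
= 2.6111

2.6111


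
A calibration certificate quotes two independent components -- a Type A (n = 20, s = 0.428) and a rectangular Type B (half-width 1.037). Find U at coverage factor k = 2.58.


u_A = s / sqrt(n) = 0.428 / sqrt(20) = 0.095703709
u_B = half_width / sqrt(3) = 1.037 / sqrt(3) = 0.59871223
uc = sqrt(u_A^2 + u_B^2) = sqrt(0.095703709^2 + 0.59871223^2) = 0.60631307
U = k * uc = 2.58 * 0.60631307
U = 1.5643

1.5643


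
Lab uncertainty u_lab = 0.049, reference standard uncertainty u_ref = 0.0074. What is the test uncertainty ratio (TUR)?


TUR = u_lab / u_ref
= 0.049 / 0.0074
= 6.6216

6.6216


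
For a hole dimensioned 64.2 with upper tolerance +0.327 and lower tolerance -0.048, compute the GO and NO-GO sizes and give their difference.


GO = nominal - lower_tol (smallest hole = maximum material condition)
GO = 64.2 - 0.048 = 64.152
NO-GO = nominal + upper_tol (largest hole = least material condition)
NO-GO = 64.2 + 0.327 = 64.527
spread = NO-GO - GO = 64.527 - 64.152 = 0.3750

0.3750


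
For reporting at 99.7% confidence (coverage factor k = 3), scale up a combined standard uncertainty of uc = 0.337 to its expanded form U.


U = k * uc
U = 3 * 0.337
U = 1.0110

1.0110


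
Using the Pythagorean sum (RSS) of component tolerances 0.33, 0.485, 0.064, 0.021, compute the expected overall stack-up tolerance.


RSS = sqrt(0.33^2 + 0.485^2 + 0.064^2 + 0.021^2)
= sqrt(0.348662)
= 0.5905

0.5905


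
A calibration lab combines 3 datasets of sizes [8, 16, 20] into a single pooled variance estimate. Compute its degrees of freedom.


nu = sum_i (n_i - 1)
nu = ((8 - 1) + (16 - 1) + (20 - 1))
nu = 7 + 15 + 19
nu = 41

41


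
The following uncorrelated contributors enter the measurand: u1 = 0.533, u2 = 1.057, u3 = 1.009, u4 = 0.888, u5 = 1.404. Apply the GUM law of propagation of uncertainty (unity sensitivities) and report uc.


uc = sqrt(0.533^2 + 1.057^2 + 1.009^2 + 0.888^2 + 1.404^2)
uc = sqrt(5.179179)
uc = 2.2758

2.2758


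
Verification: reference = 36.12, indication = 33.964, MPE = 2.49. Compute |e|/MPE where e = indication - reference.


e = indication - reference = 33.964 - 36.12 = -2.1560
|e| = 2.1560
ratio = |e| / MPE = 2.1560 / 2.49
ratio = 0.8659

0.8659


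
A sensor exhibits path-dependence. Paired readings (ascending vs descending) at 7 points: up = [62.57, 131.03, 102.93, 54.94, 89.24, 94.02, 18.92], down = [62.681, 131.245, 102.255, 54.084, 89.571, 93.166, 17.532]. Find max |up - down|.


|62.57 - 62.681| = 0.1110
|131.03 - 131.245| = 0.2150
|102.93 - 102.255| = 0.6750
|54.94 - 54.084| = 0.8560
|89.24 - 89.571| = 0.3310
|94.02 - 93.166| = 0.8540
|18.92 - 17.532| = 1.3880
hysteresis = max(diffs) = 1.3880

1.3880


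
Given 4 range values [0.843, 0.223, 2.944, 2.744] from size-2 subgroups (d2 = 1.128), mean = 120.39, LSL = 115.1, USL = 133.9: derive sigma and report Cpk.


R_bar = (0.843 + 0.223 + 2.944 + 2.744) / 4 = 1.6885
sigma = R_bar / d2 = 1.6885 / 1.128 = 1.4968972
Cp = (USL - LSL)/(6*sigma) = (133.9 - 115.1)/(6*1.4968972) = 2.0932
Cpu = (133.9 - 120.39)/(3*1.4968972) = 3.0084
Cpl = (120.39 - 115.1)/(3*1.4968972) = 1.1780
Cpk = min(Cpu, Cpl) = 1.1780

1.1780
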